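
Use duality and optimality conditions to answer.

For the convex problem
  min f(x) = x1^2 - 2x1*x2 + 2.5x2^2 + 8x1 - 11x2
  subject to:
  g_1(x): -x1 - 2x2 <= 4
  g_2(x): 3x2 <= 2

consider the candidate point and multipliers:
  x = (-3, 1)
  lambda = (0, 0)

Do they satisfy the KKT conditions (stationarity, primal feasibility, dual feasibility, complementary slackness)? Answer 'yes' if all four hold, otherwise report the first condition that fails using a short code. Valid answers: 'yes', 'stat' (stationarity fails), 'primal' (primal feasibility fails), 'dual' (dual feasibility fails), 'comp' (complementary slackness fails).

Gradient of f: grad f(x) = Q x + c = (0, 0)
Constraint values g_i(x) = a_i^T x - b_i:
  g_1((-3, 1)) = -3
  g_2((-3, 1)) = 1
Stationarity residual: grad f(x) + sum_i lambda_i a_i = (0, 0)
  -> stationarity OK
Primal feasibility (all g_i <= 0): FAILS
Dual feasibility (all lambda_i >= 0): OK
Complementary slackness (lambda_i * g_i(x) = 0 for all i): OK

Verdict: the first failing condition is primal_feasibility -> primal.

primal


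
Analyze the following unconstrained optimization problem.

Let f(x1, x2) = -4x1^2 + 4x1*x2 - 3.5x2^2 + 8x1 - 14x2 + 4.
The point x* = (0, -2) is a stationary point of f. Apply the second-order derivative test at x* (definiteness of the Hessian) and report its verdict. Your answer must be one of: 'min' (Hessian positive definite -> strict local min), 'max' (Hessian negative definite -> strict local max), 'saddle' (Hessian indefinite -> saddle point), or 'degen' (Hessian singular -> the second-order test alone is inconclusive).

Compute the Hessian H = grad^2 f:
  H = [[-8, 4], [4, -7]]
Verify stationarity: grad f(x*) = H x* + g = (0, 0).
Eigenvalues of H: -11.5311, -3.4689.
Both eigenvalues < 0, so H is negative definite -> x* is a strict local max.

max


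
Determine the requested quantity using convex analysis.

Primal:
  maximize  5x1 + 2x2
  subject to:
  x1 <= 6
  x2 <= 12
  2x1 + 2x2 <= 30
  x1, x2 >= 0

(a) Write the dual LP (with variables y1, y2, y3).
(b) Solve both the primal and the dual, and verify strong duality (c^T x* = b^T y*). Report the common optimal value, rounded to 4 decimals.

The standard primal-dual pair for 'max c^T x s.t. A x <= b, x >= 0' is:
  Dual:  min b^T y  s.t.  A^T y >= c,  y >= 0.

So the dual LP is:
  minimize  6y1 + 12y2 + 30y3
  subject to:
    y1 + 2y3 >= 5
    y2 + 2y3 >= 2
    y1, y2, y3 >= 0

Solving the primal: x* = (6, 9).
  primal value c^T x* = 48.
Solving the dual: y* = (3, 0, 1).
  dual value b^T y* = 48.
Strong duality: c^T x* = b^T y*. Confirmed.

48


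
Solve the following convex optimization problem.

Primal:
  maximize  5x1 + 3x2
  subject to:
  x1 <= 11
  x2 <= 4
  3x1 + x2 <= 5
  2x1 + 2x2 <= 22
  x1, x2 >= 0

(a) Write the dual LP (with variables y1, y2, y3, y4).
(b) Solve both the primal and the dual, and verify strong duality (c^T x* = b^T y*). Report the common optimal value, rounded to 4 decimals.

The standard primal-dual pair for 'max c^T x s.t. A x <= b, x >= 0' is:
  Dual:  min b^T y  s.t.  A^T y >= c,  y >= 0.

So the dual LP is:
  minimize  11y1 + 4y2 + 5y3 + 22y4
  subject to:
    y1 + 3y3 + 2y4 >= 5
    y2 + y3 + 2y4 >= 3
    y1, y2, y3, y4 >= 0

Solving the primal: x* = (0.3333, 4).
  primal value c^T x* = 13.6667.
Solving the dual: y* = (0, 1.3333, 1.6667, 0).
  dual value b^T y* = 13.6667.
Strong duality: c^T x* = b^T y*. Confirmed.

13.6667


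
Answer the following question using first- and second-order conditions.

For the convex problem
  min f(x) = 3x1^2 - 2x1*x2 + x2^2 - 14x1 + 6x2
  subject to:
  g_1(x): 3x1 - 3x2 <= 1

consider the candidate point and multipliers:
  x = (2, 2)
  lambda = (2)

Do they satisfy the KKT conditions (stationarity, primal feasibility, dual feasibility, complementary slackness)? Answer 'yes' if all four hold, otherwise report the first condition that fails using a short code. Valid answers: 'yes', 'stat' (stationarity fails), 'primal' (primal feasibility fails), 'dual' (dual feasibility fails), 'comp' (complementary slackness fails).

Gradient of f: grad f(x) = Q x + c = (-6, 6)
Constraint values g_i(x) = a_i^T x - b_i:
  g_1((2, 2)) = -1
Stationarity residual: grad f(x) + sum_i lambda_i a_i = (0, 0)
  -> stationarity OK
Primal feasibility (all g_i <= 0): OK
Dual feasibility (all lambda_i >= 0): OK
Complementary slackness (lambda_i * g_i(x) = 0 for all i): FAILS

Verdict: the first failing condition is complementary_slackness -> comp.

comp


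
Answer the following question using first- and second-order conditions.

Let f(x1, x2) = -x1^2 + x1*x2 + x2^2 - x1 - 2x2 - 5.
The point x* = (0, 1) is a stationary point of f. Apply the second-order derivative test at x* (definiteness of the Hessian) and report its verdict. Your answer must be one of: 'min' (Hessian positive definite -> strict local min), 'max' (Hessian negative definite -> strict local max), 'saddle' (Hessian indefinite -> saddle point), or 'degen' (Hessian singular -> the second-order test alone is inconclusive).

Compute the Hessian H = grad^2 f:
  H = [[-2, 1], [1, 2]]
Verify stationarity: grad f(x*) = H x* + g = (0, 0).
Eigenvalues of H: -2.2361, 2.2361.
Eigenvalues have mixed signs, so H is indefinite -> x* is a saddle point.

saddle


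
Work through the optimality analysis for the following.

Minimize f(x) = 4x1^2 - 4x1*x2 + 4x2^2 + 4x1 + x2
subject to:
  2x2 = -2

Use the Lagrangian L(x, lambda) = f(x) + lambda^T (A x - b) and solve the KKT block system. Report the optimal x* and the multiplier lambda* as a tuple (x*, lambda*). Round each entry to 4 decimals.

Form the Lagrangian:
  L(x, lambda) = (1/2) x^T Q x + c^T x + lambda^T (A x - b)
Stationarity (grad_x L = 0): Q x + c + A^T lambda = 0.
Primal feasibility: A x = b.

This gives the KKT block system:
  [ Q   A^T ] [ x     ]   [-c ]
  [ A    0  ] [ lambda ] = [ b ]

Solving the linear system:
  x*      = (-1, -1)
  lambda* = (1.5)
  f(x*)   = -1

x* = (-1, -1), lambda* = (1.5)


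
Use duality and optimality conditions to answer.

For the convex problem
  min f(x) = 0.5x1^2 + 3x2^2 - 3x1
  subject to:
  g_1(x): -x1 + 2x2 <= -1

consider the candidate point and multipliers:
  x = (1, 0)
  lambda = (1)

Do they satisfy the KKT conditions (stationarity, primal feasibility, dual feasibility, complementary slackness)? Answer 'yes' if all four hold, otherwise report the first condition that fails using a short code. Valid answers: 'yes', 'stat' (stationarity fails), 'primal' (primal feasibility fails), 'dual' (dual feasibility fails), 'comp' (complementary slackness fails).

Gradient of f: grad f(x) = Q x + c = (-2, 0)
Constraint values g_i(x) = a_i^T x - b_i:
  g_1((1, 0)) = 0
Stationarity residual: grad f(x) + sum_i lambda_i a_i = (-3, 2)
  -> stationarity FAILS
Primal feasibility (all g_i <= 0): OK
Dual feasibility (all lambda_i >= 0): OK
Complementary slackness (lambda_i * g_i(x) = 0 for all i): OK

Verdict: the first failing condition is stationarity -> stat.

stat


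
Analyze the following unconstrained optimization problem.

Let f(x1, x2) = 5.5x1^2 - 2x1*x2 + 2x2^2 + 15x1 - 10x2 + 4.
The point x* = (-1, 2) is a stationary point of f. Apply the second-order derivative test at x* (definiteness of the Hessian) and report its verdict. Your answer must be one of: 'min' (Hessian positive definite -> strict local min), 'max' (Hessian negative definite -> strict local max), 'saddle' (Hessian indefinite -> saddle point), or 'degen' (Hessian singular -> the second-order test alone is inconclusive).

Compute the Hessian H = grad^2 f:
  H = [[11, -2], [-2, 4]]
Verify stationarity: grad f(x*) = H x* + g = (0, 0).
Eigenvalues of H: 3.4689, 11.5311.
Both eigenvalues > 0, so H is positive definite -> x* is a strict local min.

min


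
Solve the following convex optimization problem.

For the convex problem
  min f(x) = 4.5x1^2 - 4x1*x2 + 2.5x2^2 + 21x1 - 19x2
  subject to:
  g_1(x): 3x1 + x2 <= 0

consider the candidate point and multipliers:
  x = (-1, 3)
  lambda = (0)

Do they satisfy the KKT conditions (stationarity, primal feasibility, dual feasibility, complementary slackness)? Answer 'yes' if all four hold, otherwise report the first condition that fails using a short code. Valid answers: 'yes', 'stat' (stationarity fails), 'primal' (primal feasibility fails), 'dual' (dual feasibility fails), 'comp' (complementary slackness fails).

Gradient of f: grad f(x) = Q x + c = (0, 0)
Constraint values g_i(x) = a_i^T x - b_i:
  g_1((-1, 3)) = 0
Stationarity residual: grad f(x) + sum_i lambda_i a_i = (0, 0)
  -> stationarity OK
Primal feasibility (all g_i <= 0): OK
Dual feasibility (all lambda_i >= 0): OK
Complementary slackness (lambda_i * g_i(x) = 0 for all i): OK

Verdict: yes, KKT holds.

yes


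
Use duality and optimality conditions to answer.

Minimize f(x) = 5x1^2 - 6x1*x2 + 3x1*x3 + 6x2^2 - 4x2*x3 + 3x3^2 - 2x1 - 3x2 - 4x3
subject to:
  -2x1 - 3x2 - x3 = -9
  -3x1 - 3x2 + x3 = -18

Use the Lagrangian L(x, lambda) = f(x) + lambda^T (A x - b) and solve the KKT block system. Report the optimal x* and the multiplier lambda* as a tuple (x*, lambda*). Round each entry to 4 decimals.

Form the Lagrangian:
  L(x, lambda) = (1/2) x^T Q x + c^T x + lambda^T (A x - b)
Stationarity (grad_x L = 0): Q x + c + A^T lambda = 0.
Primal feasibility: A x = b.

This gives the KKT block system:
  [ Q   A^T ] [ x     ]   [-c ]
  [ A    0  ] [ lambda ] = [ b ]

Solving the linear system:
  x*      = (3.4424, 1.6313, -2.7788)
  lambda* = (-7.2627, 9.6083)
  f(x*)   = 53.4608

x* = (3.4424, 1.6313, -2.7788), lambda* = (-7.2627, 9.6083)


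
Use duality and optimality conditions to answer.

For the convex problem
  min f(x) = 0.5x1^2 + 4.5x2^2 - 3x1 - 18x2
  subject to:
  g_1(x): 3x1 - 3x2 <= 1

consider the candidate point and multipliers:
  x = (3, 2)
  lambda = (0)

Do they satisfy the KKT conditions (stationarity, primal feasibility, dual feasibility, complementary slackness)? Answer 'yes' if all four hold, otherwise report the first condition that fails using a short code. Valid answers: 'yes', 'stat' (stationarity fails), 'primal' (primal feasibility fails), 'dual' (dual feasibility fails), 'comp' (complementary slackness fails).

Gradient of f: grad f(x) = Q x + c = (0, 0)
Constraint values g_i(x) = a_i^T x - b_i:
  g_1((3, 2)) = 2
Stationarity residual: grad f(x) + sum_i lambda_i a_i = (0, 0)
  -> stationarity OK
Primal feasibility (all g_i <= 0): FAILS
Dual feasibility (all lambda_i >= 0): OK
Complementary slackness (lambda_i * g_i(x) = 0 for all i): OK

Verdict: the first failing condition is primal_feasibility -> primal.

primal


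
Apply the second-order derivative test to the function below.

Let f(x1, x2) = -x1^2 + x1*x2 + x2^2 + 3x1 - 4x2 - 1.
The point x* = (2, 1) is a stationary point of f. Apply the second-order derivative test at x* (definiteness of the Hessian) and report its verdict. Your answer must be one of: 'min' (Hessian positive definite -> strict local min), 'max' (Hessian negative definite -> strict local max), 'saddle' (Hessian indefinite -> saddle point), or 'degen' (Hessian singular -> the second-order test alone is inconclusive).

Compute the Hessian H = grad^2 f:
  H = [[-2, 1], [1, 2]]
Verify stationarity: grad f(x*) = H x* + g = (0, 0).
Eigenvalues of H: -2.2361, 2.2361.
Eigenvalues have mixed signs, so H is indefinite -> x* is a saddle point.

saddle


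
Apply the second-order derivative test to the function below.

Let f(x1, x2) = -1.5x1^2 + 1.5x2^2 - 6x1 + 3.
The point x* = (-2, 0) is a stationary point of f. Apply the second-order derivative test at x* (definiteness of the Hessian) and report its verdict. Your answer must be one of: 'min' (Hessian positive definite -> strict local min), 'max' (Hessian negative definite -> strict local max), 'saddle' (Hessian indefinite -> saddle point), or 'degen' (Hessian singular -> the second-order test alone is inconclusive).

Compute the Hessian H = grad^2 f:
  H = [[-3, 0], [0, 3]]
Verify stationarity: grad f(x*) = H x* + g = (0, 0).
Eigenvalues of H: -3, 3.
Eigenvalues have mixed signs, so H is indefinite -> x* is a saddle point.

saddle


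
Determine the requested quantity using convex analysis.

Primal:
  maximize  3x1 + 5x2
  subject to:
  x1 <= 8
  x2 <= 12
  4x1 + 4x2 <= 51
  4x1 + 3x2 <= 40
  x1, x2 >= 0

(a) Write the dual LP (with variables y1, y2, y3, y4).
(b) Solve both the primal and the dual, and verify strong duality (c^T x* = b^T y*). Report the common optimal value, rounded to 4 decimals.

The standard primal-dual pair for 'max c^T x s.t. A x <= b, x >= 0' is:
  Dual:  min b^T y  s.t.  A^T y >= c,  y >= 0.

So the dual LP is:
  minimize  8y1 + 12y2 + 51y3 + 40y4
  subject to:
    y1 + 4y3 + 4y4 >= 3
    y2 + 4y3 + 3y4 >= 5
    y1, y2, y3, y4 >= 0

Solving the primal: x* = (0.75, 12).
  primal value c^T x* = 62.25.
Solving the dual: y* = (0, 2, 0.75, 0).
  dual value b^T y* = 62.25.
Strong duality: c^T x* = b^T y*. Confirmed.

62.25


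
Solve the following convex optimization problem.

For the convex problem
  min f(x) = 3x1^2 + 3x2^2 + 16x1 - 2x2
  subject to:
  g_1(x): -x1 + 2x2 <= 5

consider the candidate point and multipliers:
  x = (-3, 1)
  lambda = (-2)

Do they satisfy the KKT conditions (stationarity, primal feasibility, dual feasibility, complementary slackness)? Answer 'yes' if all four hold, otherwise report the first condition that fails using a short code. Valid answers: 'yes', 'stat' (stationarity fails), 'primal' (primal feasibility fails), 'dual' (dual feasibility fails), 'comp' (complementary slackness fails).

Gradient of f: grad f(x) = Q x + c = (-2, 4)
Constraint values g_i(x) = a_i^T x - b_i:
  g_1((-3, 1)) = 0
Stationarity residual: grad f(x) + sum_i lambda_i a_i = (0, 0)
  -> stationarity OK
Primal feasibility (all g_i <= 0): OK
Dual feasibility (all lambda_i >= 0): FAILS
Complementary slackness (lambda_i * g_i(x) = 0 for all i): OK

Verdict: the first failing condition is dual_feasibility -> dual.

dual


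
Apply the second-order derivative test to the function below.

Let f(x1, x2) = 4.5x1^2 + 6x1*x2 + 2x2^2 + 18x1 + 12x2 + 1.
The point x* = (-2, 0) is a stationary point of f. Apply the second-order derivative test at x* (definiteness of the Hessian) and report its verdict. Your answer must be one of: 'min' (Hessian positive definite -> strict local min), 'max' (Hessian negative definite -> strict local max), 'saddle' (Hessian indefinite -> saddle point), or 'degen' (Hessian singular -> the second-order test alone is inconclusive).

Compute the Hessian H = grad^2 f:
  H = [[9, 6], [6, 4]]
Verify stationarity: grad f(x*) = H x* + g = (0, 0).
Eigenvalues of H: 0, 13.
H has a zero eigenvalue (singular; positive semidefinite but not definite), so H is neither positive definite, negative definite, nor indefinite. The second-order test alone is inconclusive -> degen.
(Indeed, f is constant along the null direction of H through x*, so x* is not a strict local extremum.)

degen


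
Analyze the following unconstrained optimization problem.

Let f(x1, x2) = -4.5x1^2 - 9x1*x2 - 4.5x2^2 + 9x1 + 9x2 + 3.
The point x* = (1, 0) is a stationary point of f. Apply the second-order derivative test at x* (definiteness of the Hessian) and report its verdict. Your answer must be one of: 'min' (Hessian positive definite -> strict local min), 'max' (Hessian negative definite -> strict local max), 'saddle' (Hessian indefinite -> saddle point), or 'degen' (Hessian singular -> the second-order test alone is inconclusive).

Compute the Hessian H = grad^2 f:
  H = [[-9, -9], [-9, -9]]
Verify stationarity: grad f(x*) = H x* + g = (0, 0).
Eigenvalues of H: -18, 0.
H has a zero eigenvalue (singular; negative semidefinite but not definite), so H is neither positive definite, negative definite, nor indefinite. The second-order test alone is inconclusive -> degen.
(Indeed, f is constant along the null direction of H through x*, so x* is not a strict local extremum.)

degen


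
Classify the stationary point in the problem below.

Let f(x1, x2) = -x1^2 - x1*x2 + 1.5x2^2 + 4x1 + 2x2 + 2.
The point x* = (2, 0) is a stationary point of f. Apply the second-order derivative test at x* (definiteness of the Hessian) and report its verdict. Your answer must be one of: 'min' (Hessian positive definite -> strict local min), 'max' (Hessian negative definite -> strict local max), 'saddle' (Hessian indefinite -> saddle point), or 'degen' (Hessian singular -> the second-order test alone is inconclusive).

Compute the Hessian H = grad^2 f:
  H = [[-2, -1], [-1, 3]]
Verify stationarity: grad f(x*) = H x* + g = (0, 0).
Eigenvalues of H: -2.1926, 3.1926.
Eigenvalues have mixed signs, so H is indefinite -> x* is a saddle point.

saddle


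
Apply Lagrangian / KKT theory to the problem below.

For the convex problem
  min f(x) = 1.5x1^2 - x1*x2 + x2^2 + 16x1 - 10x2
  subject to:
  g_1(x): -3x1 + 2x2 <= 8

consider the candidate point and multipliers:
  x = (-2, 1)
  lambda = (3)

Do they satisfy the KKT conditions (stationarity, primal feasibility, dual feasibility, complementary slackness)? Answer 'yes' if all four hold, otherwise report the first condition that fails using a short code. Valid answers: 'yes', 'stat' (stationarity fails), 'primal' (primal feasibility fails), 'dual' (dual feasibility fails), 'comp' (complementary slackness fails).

Gradient of f: grad f(x) = Q x + c = (9, -6)
Constraint values g_i(x) = a_i^T x - b_i:
  g_1((-2, 1)) = 0
Stationarity residual: grad f(x) + sum_i lambda_i a_i = (0, 0)
  -> stationarity OK
Primal feasibility (all g_i <= 0): OK
Dual feasibility (all lambda_i >= 0): OK
Complementary slackness (lambda_i * g_i(x) = 0 for all i): OK

Verdict: yes, KKT holds.

yes


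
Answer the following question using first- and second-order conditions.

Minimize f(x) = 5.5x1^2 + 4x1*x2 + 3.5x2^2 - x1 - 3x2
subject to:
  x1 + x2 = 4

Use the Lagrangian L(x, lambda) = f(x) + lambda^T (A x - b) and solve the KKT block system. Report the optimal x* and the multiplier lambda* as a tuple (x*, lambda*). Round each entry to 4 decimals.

Form the Lagrangian:
  L(x, lambda) = (1/2) x^T Q x + c^T x + lambda^T (A x - b)
Stationarity (grad_x L = 0): Q x + c + A^T lambda = 0.
Primal feasibility: A x = b.

This gives the KKT block system:
  [ Q   A^T ] [ x     ]   [-c ]
  [ A    0  ] [ lambda ] = [ b ]

Solving the linear system:
  x*      = (1, 3)
  lambda* = (-22)
  f(x*)   = 39

x* = (1, 3), lambda* = (-22)


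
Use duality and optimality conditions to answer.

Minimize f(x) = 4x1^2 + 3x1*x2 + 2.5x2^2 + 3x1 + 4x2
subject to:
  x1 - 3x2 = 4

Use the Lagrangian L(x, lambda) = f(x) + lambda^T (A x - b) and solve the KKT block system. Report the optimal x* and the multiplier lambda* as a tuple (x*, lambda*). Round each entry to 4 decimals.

Form the Lagrangian:
  L(x, lambda) = (1/2) x^T Q x + c^T x + lambda^T (A x - b)
Stationarity (grad_x L = 0): Q x + c + A^T lambda = 0.
Primal feasibility: A x = b.

This gives the KKT block system:
  [ Q   A^T ] [ x     ]   [-c ]
  [ A    0  ] [ lambda ] = [ b ]

Solving the linear system:
  x*      = (0.1789, -1.2737)
  lambda* = (-0.6105)
  f(x*)   = -1.0579

x* = (0.1789, -1.2737), lambda* = (-0.6105)


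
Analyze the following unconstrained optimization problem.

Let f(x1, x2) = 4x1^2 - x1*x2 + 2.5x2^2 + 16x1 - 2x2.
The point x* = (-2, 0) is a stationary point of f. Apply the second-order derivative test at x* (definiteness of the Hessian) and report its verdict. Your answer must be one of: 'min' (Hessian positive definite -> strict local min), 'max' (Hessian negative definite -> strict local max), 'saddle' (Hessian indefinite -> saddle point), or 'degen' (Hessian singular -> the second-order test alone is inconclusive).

Compute the Hessian H = grad^2 f:
  H = [[8, -1], [-1, 5]]
Verify stationarity: grad f(x*) = H x* + g = (0, 0).
Eigenvalues of H: 4.6972, 8.3028.
Both eigenvalues > 0, so H is positive definite -> x* is a strict local min.

min


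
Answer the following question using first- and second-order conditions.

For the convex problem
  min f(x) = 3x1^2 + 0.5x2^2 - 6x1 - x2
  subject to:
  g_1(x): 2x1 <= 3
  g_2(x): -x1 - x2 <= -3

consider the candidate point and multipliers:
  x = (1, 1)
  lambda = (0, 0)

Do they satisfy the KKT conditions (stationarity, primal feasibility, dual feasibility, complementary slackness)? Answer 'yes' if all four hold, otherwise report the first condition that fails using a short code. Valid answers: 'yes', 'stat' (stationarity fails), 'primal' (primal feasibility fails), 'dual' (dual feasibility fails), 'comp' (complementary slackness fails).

Gradient of f: grad f(x) = Q x + c = (0, 0)
Constraint values g_i(x) = a_i^T x - b_i:
  g_1((1, 1)) = -1
  g_2((1, 1)) = 1
Stationarity residual: grad f(x) + sum_i lambda_i a_i = (0, 0)
  -> stationarity OK
Primal feasibility (all g_i <= 0): FAILS
Dual feasibility (all lambda_i >= 0): OK
Complementary slackness (lambda_i * g_i(x) = 0 for all i): OK

Verdict: the first failing condition is primal_feasibility -> primal.

primal


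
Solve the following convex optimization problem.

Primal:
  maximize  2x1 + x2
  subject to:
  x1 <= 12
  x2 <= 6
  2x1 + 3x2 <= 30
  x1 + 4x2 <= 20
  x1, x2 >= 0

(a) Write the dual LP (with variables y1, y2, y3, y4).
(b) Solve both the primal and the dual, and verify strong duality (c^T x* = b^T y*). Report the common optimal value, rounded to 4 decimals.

The standard primal-dual pair for 'max c^T x s.t. A x <= b, x >= 0' is:
  Dual:  min b^T y  s.t.  A^T y >= c,  y >= 0.

So the dual LP is:
  minimize  12y1 + 6y2 + 30y3 + 20y4
  subject to:
    y1 + 2y3 + y4 >= 2
    y2 + 3y3 + 4y4 >= 1
    y1, y2, y3, y4 >= 0

Solving the primal: x* = (12, 2).
  primal value c^T x* = 26.
Solving the dual: y* = (1.75, 0, 0, 0.25).
  dual value b^T y* = 26.
Strong duality: c^T x* = b^T y*. Confirmed.

26


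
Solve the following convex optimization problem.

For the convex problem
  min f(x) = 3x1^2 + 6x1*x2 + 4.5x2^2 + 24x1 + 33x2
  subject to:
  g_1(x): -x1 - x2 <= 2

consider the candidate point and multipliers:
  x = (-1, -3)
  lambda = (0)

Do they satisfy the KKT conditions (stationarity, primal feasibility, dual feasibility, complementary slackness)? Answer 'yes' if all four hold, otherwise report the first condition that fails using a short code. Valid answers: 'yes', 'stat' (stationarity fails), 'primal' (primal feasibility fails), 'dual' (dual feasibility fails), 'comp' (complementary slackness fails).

Gradient of f: grad f(x) = Q x + c = (0, 0)
Constraint values g_i(x) = a_i^T x - b_i:
  g_1((-1, -3)) = 2
Stationarity residual: grad f(x) + sum_i lambda_i a_i = (0, 0)
  -> stationarity OK
Primal feasibility (all g_i <= 0): FAILS
Dual feasibility (all lambda_i >= 0): OK
Complementary slackness (lambda_i * g_i(x) = 0 for all i): OK

Verdict: the first failing condition is primal_feasibility -> primal.

primal


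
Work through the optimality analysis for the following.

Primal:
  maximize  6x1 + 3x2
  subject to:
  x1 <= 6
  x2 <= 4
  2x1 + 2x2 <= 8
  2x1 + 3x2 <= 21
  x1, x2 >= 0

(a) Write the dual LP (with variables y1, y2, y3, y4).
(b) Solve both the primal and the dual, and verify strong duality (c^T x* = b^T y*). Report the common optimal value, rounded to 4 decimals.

The standard primal-dual pair for 'max c^T x s.t. A x <= b, x >= 0' is:
  Dual:  min b^T y  s.t.  A^T y >= c,  y >= 0.

So the dual LP is:
  minimize  6y1 + 4y2 + 8y3 + 21y4
  subject to:
    y1 + 2y3 + 2y4 >= 6
    y2 + 2y3 + 3y4 >= 3
    y1, y2, y3, y4 >= 0

Solving the primal: x* = (4, 0).
  primal value c^T x* = 24.
Solving the dual: y* = (0, 0, 3, 0).
  dual value b^T y* = 24.
Strong duality: c^T x* = b^T y*. Confirmed.

24


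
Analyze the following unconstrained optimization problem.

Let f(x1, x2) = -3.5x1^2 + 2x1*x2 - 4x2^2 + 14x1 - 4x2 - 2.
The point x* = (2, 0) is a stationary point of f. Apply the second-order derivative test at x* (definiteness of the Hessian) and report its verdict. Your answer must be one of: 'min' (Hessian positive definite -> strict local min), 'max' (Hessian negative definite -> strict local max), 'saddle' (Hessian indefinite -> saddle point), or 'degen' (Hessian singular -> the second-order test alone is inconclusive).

Compute the Hessian H = grad^2 f:
  H = [[-7, 2], [2, -8]]
Verify stationarity: grad f(x*) = H x* + g = (0, 0).
Eigenvalues of H: -9.5616, -5.4384.
Both eigenvalues < 0, so H is negative definite -> x* is a strict local max.

max


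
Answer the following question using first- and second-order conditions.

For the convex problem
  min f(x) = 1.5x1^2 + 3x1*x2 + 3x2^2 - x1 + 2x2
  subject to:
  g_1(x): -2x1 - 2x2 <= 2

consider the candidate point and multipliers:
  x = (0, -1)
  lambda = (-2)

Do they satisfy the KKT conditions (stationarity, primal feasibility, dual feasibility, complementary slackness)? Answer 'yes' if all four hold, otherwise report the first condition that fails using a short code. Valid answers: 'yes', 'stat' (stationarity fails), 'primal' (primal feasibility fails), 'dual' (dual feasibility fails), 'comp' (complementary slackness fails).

Gradient of f: grad f(x) = Q x + c = (-4, -4)
Constraint values g_i(x) = a_i^T x - b_i:
  g_1((0, -1)) = 0
Stationarity residual: grad f(x) + sum_i lambda_i a_i = (0, 0)
  -> stationarity OK
Primal feasibility (all g_i <= 0): OK
Dual feasibility (all lambda_i >= 0): FAILS
Complementary slackness (lambda_i * g_i(x) = 0 for all i): OK

Verdict: the first failing condition is dual_feasibility -> dual.

dual


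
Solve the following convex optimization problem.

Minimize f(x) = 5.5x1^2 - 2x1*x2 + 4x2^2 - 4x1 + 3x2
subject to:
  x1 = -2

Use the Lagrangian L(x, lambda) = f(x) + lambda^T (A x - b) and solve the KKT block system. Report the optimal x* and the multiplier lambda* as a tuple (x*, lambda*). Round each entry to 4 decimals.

Form the Lagrangian:
  L(x, lambda) = (1/2) x^T Q x + c^T x + lambda^T (A x - b)
Stationarity (grad_x L = 0): Q x + c + A^T lambda = 0.
Primal feasibility: A x = b.

This gives the KKT block system:
  [ Q   A^T ] [ x     ]   [-c ]
  [ A    0  ] [ lambda ] = [ b ]

Solving the linear system:
  x*      = (-2, -0.875)
  lambda* = (24.25)
  f(x*)   = 26.9375

x* = (-2, -0.875), lambda* = (24.25)


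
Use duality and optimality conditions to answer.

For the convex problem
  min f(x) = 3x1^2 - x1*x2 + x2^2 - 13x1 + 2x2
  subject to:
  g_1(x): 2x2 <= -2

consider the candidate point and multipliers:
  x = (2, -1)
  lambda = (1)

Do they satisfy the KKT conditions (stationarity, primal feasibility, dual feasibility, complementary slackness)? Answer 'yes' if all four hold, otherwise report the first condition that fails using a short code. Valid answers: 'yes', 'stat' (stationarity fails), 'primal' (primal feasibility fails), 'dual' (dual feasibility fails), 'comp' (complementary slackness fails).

Gradient of f: grad f(x) = Q x + c = (0, -2)
Constraint values g_i(x) = a_i^T x - b_i:
  g_1((2, -1)) = 0
Stationarity residual: grad f(x) + sum_i lambda_i a_i = (0, 0)
  -> stationarity OK
Primal feasibility (all g_i <= 0): OK
Dual feasibility (all lambda_i >= 0): OK
Complementary slackness (lambda_i * g_i(x) = 0 for all i): OK

Verdict: yes, KKT holds.

yes


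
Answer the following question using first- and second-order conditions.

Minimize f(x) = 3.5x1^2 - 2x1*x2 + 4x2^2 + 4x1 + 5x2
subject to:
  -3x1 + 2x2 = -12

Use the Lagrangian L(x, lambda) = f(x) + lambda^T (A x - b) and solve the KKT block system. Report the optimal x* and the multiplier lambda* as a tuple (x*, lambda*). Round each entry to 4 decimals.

Form the Lagrangian:
  L(x, lambda) = (1/2) x^T Q x + c^T x + lambda^T (A x - b)
Stationarity (grad_x L = 0): Q x + c + A^T lambda = 0.
Primal feasibility: A x = b.

This gives the KKT block system:
  [ Q   A^T ] [ x     ]   [-c ]
  [ A    0  ] [ lambda ] = [ b ]

Solving the linear system:
  x*      = (2.5526, -2.1711)
  lambda* = (8.7368)
  f(x*)   = 52.0987

x* = (2.5526, -2.1711), lambda* = (8.7368)


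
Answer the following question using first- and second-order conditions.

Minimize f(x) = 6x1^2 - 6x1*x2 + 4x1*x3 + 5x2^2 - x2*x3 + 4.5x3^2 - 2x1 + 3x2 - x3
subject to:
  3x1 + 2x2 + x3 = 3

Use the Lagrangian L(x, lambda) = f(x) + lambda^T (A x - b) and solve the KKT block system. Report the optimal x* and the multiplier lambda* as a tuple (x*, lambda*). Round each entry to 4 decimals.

Form the Lagrangian:
  L(x, lambda) = (1/2) x^T Q x + c^T x + lambda^T (A x - b)
Stationarity (grad_x L = 0): Q x + c + A^T lambda = 0.
Primal feasibility: A x = b.

This gives the KKT block system:
  [ Q   A^T ] [ x     ]   [-c ]
  [ A    0  ] [ lambda ] = [ b ]

Solving the linear system:
  x*      = (0.727, 0.4147, -0.0106)
  lambda* = (-1.3979)
  f(x*)   = 1.9972

x* = (0.727, 0.4147, -0.0106), lambda* = (-1.3979)


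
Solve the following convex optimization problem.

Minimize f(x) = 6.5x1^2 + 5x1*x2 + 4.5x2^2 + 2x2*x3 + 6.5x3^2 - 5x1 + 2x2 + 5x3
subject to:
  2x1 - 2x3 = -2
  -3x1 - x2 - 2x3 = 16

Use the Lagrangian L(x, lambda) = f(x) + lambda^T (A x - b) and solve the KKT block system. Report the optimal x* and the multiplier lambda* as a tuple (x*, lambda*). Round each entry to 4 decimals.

Form the Lagrangian:
  L(x, lambda) = (1/2) x^T Q x + c^T x + lambda^T (A x - b)
Stationarity (grad_x L = 0): Q x + c + A^T lambda = 0.
Primal feasibility: A x = b.

This gives the KKT block system:
  [ Q   A^T ] [ x     ]   [-c ]
  [ A    0  ] [ lambda ] = [ b ]

Solving the linear system:
  x*      = (-3.7403, 0.7017, -2.7403)
  lambda* = (1.2569, -15.8674)
  f(x*)   = 131.3978

x* = (-3.7403, 0.7017, -2.7403), lambda* = (1.2569, -15.8674)


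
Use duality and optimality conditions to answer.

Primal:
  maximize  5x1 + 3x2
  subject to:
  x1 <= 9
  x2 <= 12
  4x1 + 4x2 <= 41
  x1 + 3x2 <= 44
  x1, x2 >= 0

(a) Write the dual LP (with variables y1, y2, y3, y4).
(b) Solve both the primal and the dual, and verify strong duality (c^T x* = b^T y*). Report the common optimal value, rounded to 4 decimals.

The standard primal-dual pair for 'max c^T x s.t. A x <= b, x >= 0' is:
  Dual:  min b^T y  s.t.  A^T y >= c,  y >= 0.

So the dual LP is:
  minimize  9y1 + 12y2 + 41y3 + 44y4
  subject to:
    y1 + 4y3 + y4 >= 5
    y2 + 4y3 + 3y4 >= 3
    y1, y2, y3, y4 >= 0

Solving the primal: x* = (9, 1.25).
  primal value c^T x* = 48.75.
Solving the dual: y* = (2, 0, 0.75, 0).
  dual value b^T y* = 48.75.
Strong duality: c^T x* = b^T y*. Confirmed.

48.75


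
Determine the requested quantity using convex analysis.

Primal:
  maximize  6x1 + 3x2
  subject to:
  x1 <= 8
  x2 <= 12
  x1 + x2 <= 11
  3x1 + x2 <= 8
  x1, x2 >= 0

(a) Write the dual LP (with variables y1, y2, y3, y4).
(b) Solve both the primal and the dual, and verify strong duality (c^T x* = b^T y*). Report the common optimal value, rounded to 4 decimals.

The standard primal-dual pair for 'max c^T x s.t. A x <= b, x >= 0' is:
  Dual:  min b^T y  s.t.  A^T y >= c,  y >= 0.

So the dual LP is:
  minimize  8y1 + 12y2 + 11y3 + 8y4
  subject to:
    y1 + y3 + 3y4 >= 6
    y2 + y3 + y4 >= 3
    y1, y2, y3, y4 >= 0

Solving the primal: x* = (0, 8).
  primal value c^T x* = 24.
Solving the dual: y* = (0, 0, 0, 3).
  dual value b^T y* = 24.
Strong duality: c^T x* = b^T y*. Confirmed.

24


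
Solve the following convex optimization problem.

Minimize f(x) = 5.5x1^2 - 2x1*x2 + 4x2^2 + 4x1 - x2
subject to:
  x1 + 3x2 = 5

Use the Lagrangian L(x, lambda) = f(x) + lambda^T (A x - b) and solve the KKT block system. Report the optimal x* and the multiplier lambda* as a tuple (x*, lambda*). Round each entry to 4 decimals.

Form the Lagrangian:
  L(x, lambda) = (1/2) x^T Q x + c^T x + lambda^T (A x - b)
Stationarity (grad_x L = 0): Q x + c + A^T lambda = 0.
Primal feasibility: A x = b.

This gives the KKT block system:
  [ Q   A^T ] [ x     ]   [-c ]
  [ A    0  ] [ lambda ] = [ b ]

Solving the linear system:
  x*      = (0.2605, 1.5798)
  lambda* = (-3.7059)
  f(x*)   = 8.9958

x* = (0.2605, 1.5798), lambda* = (-3.7059)


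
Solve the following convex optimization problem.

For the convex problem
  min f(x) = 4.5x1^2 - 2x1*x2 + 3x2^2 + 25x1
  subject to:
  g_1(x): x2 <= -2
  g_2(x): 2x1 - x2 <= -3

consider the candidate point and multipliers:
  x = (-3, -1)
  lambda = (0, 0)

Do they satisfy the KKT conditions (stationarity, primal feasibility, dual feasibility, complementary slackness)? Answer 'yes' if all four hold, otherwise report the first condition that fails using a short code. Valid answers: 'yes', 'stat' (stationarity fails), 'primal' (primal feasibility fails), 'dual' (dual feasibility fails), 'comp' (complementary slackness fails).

Gradient of f: grad f(x) = Q x + c = (0, 0)
Constraint values g_i(x) = a_i^T x - b_i:
  g_1((-3, -1)) = 1
  g_2((-3, -1)) = -2
Stationarity residual: grad f(x) + sum_i lambda_i a_i = (0, 0)
  -> stationarity OK
Primal feasibility (all g_i <= 0): FAILS
Dual feasibility (all lambda_i >= 0): OK
Complementary slackness (lambda_i * g_i(x) = 0 for all i): OK

Verdict: the first failing condition is primal_feasibility -> primal.

primal


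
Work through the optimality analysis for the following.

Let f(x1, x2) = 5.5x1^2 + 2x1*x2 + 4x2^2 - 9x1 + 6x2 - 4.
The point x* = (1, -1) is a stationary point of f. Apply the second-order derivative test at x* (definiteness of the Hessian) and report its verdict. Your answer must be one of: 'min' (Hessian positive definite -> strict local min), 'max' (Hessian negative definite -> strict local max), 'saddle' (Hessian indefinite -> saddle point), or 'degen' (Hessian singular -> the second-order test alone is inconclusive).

Compute the Hessian H = grad^2 f:
  H = [[11, 2], [2, 8]]
Verify stationarity: grad f(x*) = H x* + g = (0, 0).
Eigenvalues of H: 7, 12.
Both eigenvalues > 0, so H is positive definite -> x* is a strict local min.

min


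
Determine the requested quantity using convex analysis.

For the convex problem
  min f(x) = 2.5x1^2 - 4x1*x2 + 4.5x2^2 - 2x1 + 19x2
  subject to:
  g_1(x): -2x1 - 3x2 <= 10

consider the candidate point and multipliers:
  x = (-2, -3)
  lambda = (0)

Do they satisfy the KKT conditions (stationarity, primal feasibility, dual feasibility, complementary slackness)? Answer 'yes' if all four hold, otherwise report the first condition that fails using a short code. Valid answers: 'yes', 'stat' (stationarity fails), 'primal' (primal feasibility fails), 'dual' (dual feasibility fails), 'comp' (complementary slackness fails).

Gradient of f: grad f(x) = Q x + c = (0, 0)
Constraint values g_i(x) = a_i^T x - b_i:
  g_1((-2, -3)) = 3
Stationarity residual: grad f(x) + sum_i lambda_i a_i = (0, 0)
  -> stationarity OK
Primal feasibility (all g_i <= 0): FAILS
Dual feasibility (all lambda_i >= 0): OK
Complementary slackness (lambda_i * g_i(x) = 0 for all i): OK

Verdict: the first failing condition is primal_feasibility -> primal.

primal


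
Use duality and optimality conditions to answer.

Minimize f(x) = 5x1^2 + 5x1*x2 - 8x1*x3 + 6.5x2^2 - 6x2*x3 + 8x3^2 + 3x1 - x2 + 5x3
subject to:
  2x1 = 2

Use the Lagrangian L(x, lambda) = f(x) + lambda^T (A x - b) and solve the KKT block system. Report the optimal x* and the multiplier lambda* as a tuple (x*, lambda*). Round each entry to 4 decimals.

Form the Lagrangian:
  L(x, lambda) = (1/2) x^T Q x + c^T x + lambda^T (A x - b)
Stationarity (grad_x L = 0): Q x + c + A^T lambda = 0.
Primal feasibility: A x = b.

This gives the KKT block system:
  [ Q   A^T ] [ x     ]   [-c ]
  [ A    0  ] [ lambda ] = [ b ]

Solving the linear system:
  x*      = (1, -0.2674, 0.0872)
  lambda* = (-5.4826)
  f(x*)   = 7.3343

x* = (1, -0.2674, 0.0872), lambda* = (-5.4826)


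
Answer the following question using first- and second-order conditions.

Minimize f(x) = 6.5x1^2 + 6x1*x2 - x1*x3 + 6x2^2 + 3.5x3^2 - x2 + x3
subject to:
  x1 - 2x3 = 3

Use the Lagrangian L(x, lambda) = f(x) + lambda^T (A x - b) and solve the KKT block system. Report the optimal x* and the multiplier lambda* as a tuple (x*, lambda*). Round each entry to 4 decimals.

Form the Lagrangian:
  L(x, lambda) = (1/2) x^T Q x + c^T x + lambda^T (A x - b)
Stationarity (grad_x L = 0): Q x + c + A^T lambda = 0.
Primal feasibility: A x = b.

This gives the KKT block system:
  [ Q   A^T ] [ x     ]   [-c ]
  [ A    0  ] [ lambda ] = [ b ]

Solving the linear system:
  x*      = (0.2558, -0.0446, -1.3721)
  lambda* = (-4.4302)
  f(x*)   = 5.9816

x* = (0.2558, -0.0446, -1.3721), lambda* = (-4.4302)


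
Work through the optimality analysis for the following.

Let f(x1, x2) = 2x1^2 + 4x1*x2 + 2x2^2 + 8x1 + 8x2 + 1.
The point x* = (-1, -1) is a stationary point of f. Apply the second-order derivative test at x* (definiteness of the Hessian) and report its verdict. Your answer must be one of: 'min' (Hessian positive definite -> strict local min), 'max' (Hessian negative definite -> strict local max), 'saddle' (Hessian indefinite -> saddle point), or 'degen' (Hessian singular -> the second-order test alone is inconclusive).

Compute the Hessian H = grad^2 f:
  H = [[4, 4], [4, 4]]
Verify stationarity: grad f(x*) = H x* + g = (0, 0).
Eigenvalues of H: 0, 8.
H has a zero eigenvalue (singular; positive semidefinite but not definite), so H is neither positive definite, negative definite, nor indefinite. The second-order test alone is inconclusive -> degen.
(Indeed, f is constant along the null direction of H through x*, so x* is not a strict local extremum.)

degen


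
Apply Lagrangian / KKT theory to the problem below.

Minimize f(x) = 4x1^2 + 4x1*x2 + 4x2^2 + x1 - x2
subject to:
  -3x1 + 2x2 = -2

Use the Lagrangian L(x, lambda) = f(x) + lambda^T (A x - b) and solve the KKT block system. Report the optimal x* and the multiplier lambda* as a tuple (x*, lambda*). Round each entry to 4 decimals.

Form the Lagrangian:
  L(x, lambda) = (1/2) x^T Q x + c^T x + lambda^T (A x - b)
Stationarity (grad_x L = 0): Q x + c + A^T lambda = 0.
Primal feasibility: A x = b.

This gives the KKT block system:
  [ Q   A^T ] [ x     ]   [-c ]
  [ A    0  ] [ lambda ] = [ b ]

Solving the linear system:
  x*      = (0.4342, -0.3487)
  lambda* = (1.0263)
  f(x*)   = 1.4178

x* = (0.4342, -0.3487), lambda* = (1.0263)


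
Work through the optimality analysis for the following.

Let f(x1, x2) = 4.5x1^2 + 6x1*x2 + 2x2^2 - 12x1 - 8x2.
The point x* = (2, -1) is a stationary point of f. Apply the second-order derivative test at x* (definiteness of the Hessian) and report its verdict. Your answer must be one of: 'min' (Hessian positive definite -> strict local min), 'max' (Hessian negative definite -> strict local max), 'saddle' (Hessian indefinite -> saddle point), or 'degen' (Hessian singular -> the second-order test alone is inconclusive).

Compute the Hessian H = grad^2 f:
  H = [[9, 6], [6, 4]]
Verify stationarity: grad f(x*) = H x* + g = (0, 0).
Eigenvalues of H: 0, 13.
H has a zero eigenvalue (singular; positive semidefinite but not definite), so H is neither positive definite, negative definite, nor indefinite. The second-order test alone is inconclusive -> degen.
(Indeed, f is constant along the null direction of H through x*, so x* is not a strict local extremum.)

degen


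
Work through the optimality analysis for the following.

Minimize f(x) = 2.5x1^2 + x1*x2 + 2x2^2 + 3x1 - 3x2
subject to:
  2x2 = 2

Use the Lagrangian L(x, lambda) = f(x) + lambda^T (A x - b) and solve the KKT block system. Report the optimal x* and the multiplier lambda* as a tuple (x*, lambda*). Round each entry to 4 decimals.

Form the Lagrangian:
  L(x, lambda) = (1/2) x^T Q x + c^T x + lambda^T (A x - b)
Stationarity (grad_x L = 0): Q x + c + A^T lambda = 0.
Primal feasibility: A x = b.

This gives the KKT block system:
  [ Q   A^T ] [ x     ]   [-c ]
  [ A    0  ] [ lambda ] = [ b ]

Solving the linear system:
  x*      = (-0.8, 1)
  lambda* = (-0.1)
  f(x*)   = -2.6

x* = (-0.8, 1), lambda* = (-0.1)


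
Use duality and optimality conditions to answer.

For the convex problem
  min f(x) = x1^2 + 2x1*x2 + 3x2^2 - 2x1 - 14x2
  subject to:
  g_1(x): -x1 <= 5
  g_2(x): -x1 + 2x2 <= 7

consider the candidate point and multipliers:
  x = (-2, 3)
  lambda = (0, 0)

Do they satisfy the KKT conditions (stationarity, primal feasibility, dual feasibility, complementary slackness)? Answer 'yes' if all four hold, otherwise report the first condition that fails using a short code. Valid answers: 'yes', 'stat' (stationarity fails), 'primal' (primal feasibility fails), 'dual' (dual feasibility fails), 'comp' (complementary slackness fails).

Gradient of f: grad f(x) = Q x + c = (0, 0)
Constraint values g_i(x) = a_i^T x - b_i:
  g_1((-2, 3)) = -3
  g_2((-2, 3)) = 1
Stationarity residual: grad f(x) + sum_i lambda_i a_i = (0, 0)
  -> stationarity OK
Primal feasibility (all g_i <= 0): FAILS
Dual feasibility (all lambda_i >= 0): OK
Complementary slackness (lambda_i * g_i(x) = 0 for all i): OK

Verdict: the first failing condition is primal_feasibility -> primal.

primal
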